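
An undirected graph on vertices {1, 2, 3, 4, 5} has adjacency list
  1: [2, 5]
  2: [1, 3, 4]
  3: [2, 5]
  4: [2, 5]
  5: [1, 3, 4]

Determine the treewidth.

2

A width-2 tree decomposition is:
Bags: B1 = {2, 4, 5}  B2 = {1, 2, 5}  B3 = {2, 3, 5}
Tree: B1–B2, B2–B3
The largest bag has 3 vertices, giving width 2; this decomposition certifies tw(G) ≤ 2. Since 4–2–1–5–4 is a cycle in G, G is not acyclic. Forests are exactly the graphs of treewidth ≤ 1, so tw(G) ≥ 2. The upper and lower bounds meet at 2, so that is the treewidth.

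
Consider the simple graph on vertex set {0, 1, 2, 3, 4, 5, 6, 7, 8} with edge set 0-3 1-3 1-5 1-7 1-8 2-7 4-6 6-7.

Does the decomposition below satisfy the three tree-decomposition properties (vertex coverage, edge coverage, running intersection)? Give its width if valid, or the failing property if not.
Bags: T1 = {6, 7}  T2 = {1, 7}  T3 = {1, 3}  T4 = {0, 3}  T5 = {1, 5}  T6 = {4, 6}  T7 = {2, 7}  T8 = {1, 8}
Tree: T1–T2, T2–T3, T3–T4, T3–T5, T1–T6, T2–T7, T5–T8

Yes; width 1.

Checking the three conditions: (i) the bags cover all of {0, 1, 2, 3, 4, 5, 6, 7, 8}; (ii) for each edge, some bag contains both endpoints; (iii) the bags containing any fixed vertex form a subtree. All hold, so the decomposition is valid with width 2 − 1 = 1.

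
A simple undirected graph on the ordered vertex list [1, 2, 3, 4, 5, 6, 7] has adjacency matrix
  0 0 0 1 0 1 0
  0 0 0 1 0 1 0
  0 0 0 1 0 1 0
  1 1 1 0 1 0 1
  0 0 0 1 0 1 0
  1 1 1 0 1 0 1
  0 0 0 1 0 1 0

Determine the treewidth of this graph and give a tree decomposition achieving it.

Treewidth 2.
One optimal decomposition is:
Bags: B1 = {4, 6, 7}  B2 = {2, 4, 6}  B3 = {1, 4, 6}  B4 = {3, 4, 6}  B5 = {4, 5, 6}
Tree: B1–B2, B2–B3, B3–B4, B4–B5

Every bag has size at most 3, so the width is 3 − 1 = 2 and tw(G) ≤ 2. For the lower bound, G contains the cycle 4–7–6–2–4, so G is not a forest; only forests have treewidth ≤ 1, hence tw(G) ≥ 2. The upper and lower bounds meet at 2, so that is the treewidth.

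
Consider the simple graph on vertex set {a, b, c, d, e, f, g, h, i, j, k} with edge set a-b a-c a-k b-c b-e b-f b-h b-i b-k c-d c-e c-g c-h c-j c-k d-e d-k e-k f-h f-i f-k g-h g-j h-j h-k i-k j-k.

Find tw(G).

A width-3 tree decomposition is:
Bags: B1 = {b, f, i, k}  B2 = {b, f, h, k}  B3 = {b, c, h, k}  B4 = {c, h, j, k}  B5 = {c, g, h, j}  B6 = {b, c, e, k}  B7 = {c, d, e, k}  B8 = {a, b, c, k}
Tree: B1–B2, B2–B3, B3–B4, B4–B5, B3–B6, B6–B7, B3–B8
Every bag has size at most 4, so the width is 4 − 1 = 3 and tw(G) ≤ 3. On the other hand G contains the 4-clique {c, g, h, j}. A clique must lie in a single bag of any decomposition, so no decomposition can have width below 3. Hence tw(G) = 3 exactly.

3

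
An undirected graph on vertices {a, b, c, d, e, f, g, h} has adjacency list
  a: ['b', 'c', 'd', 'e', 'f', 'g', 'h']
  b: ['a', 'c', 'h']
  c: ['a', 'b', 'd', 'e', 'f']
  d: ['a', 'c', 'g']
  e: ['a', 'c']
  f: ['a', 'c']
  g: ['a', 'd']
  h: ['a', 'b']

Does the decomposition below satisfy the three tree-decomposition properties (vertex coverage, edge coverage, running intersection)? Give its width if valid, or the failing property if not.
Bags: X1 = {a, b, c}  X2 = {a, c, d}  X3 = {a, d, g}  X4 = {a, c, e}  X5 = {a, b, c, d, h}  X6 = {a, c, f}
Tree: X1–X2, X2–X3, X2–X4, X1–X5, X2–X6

A tree decomposition must satisfy three properties: every vertex lies in some bag; for every edge, both endpoints lie together in some bag; and for every vertex, the bags containing it form a connected subtree. Here bags containing vertex d are not connected in the tree, so the decomposition is invalid.

No — bags containing vertex d are not connected in the tree.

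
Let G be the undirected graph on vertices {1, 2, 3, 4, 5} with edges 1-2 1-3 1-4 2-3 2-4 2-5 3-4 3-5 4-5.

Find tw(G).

3

A width-3 tree decomposition is:
Bags: B1 = {1, 2, 3, 4}  B2 = {2, 3, 4, 5}
Tree: B1–B2
The largest bag has 4 vertices, giving width 3; this decomposition certifies tw(G) ≤ 3. Conversely, {1, 2, 3, 4} is a clique of size 4, and the vertices of any clique must share a bag in every tree decomposition; so some bag has ≥ 4 vertices and tw(G) ≥ 3. Combining the bounds, tw(G) = 3.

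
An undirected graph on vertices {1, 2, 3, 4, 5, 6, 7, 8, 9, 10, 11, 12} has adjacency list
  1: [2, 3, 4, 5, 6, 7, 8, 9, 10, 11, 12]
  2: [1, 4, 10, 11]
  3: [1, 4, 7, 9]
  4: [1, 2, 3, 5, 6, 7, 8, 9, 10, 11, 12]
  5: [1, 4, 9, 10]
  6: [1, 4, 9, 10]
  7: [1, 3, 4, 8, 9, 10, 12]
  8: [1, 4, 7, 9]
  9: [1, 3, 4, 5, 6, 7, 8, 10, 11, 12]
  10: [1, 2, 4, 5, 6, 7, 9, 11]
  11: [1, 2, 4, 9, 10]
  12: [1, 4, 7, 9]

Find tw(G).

A width-4 tree decomposition is:
Bags: B1 = {1, 4, 6, 9, 10}  B2 = {1, 4, 7, 9, 10}  B3 = {1, 4, 7, 8, 9}  B4 = {1, 4, 9, 10, 11}  B5 = {1, 4, 7, 9, 12}  B6 = {1, 4, 5, 9, 10}  B7 = {1, 2, 4, 10, 11}  B8 = {1, 3, 4, 7, 9}
Tree: B1–B2, B2–B3, B1–B4, B3–B5, B2–B6, B4–B7, B2–B8
Every bag has size at most 5, so the width is 5 − 1 = 4 and tw(G) ≤ 4. For the lower bound, the 5 vertices {1, 4, 9, 10, 11} are pairwise adjacent, and any tree decomposition puts a clique entirely inside one bag — forcing width ≥ 4. Hence tw(G) = 4 exactly.

4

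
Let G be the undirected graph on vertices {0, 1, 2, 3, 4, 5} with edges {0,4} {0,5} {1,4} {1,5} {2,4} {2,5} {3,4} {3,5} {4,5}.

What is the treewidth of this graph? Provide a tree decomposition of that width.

Treewidth 2.
One optimal decomposition is:
Bags: B1 = {2, 4, 5}  B2 = {1, 4, 5}  B3 = {0, 4, 5}  B4 = {3, 4, 5}
Tree: B1–B2, B1–B3, B3–B4

Each bag holds 3 vertices, so the decomposition has width 2, which upper-bounds the treewidth. Conversely, {0, 4, 5} is a clique of size 3, and the vertices of any clique must share a bag in every tree decomposition; so some bag has ≥ 3 vertices and tw(G) ≥ 2. Combining the bounds, tw(G) = 2.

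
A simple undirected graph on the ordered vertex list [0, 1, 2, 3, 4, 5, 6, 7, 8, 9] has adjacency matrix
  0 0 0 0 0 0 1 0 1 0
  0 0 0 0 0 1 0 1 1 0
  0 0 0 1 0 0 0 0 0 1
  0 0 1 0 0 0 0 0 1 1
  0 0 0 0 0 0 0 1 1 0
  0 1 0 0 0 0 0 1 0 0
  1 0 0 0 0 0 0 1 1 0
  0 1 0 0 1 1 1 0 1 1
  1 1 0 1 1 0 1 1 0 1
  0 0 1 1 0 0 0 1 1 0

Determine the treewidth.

A width-2 tree decomposition is:
Bags: B1 = {6, 7, 8}  B2 = {4, 7, 8}  B3 = {7, 8, 9}  B4 = {3, 8, 9}  B5 = {1, 7, 8}  B6 = {1, 5, 7}  B7 = {0, 6, 8}  B8 = {2, 3, 9}
Tree: B1–B2, B1–B3, B3–B4, B3–B5, B5–B6, B1–B7, B4–B8
Each bag holds 3 vertices, so the decomposition has width 2, which upper-bounds the treewidth. Conversely, {0, 6, 8} is a clique of size 3, and the vertices of any clique must share a bag in every tree decomposition; so some bag has ≥ 3 vertices and tw(G) ≥ 2. The upper and lower bounds meet at 2, so that is the treewidth.

2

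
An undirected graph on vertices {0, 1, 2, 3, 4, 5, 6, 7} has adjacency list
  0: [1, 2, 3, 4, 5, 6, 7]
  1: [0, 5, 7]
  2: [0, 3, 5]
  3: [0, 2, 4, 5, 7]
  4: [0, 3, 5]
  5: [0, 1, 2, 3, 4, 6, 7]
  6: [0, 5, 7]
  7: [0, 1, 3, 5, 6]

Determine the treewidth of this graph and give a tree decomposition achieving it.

Treewidth 3.
Bags: B1 = {0, 1, 5, 7}  B2 = {0, 5, 6, 7}  B3 = {0, 3, 5, 7}  B4 = {0, 2, 3, 5}  B5 = {0, 3, 4, 5}
Tree: B1–B2, B2–B3, B3–B4, B4–B5

Every bag has size at most 4, so the width is 4 − 1 = 3 and tw(G) ≤ 3. Conversely, {0, 1, 5, 7} is a clique of size 4, and the vertices of any clique must share a bag in every tree decomposition; so some bag has ≥ 4 vertices and tw(G) ≥ 3. Combining the bounds, tw(G) = 3.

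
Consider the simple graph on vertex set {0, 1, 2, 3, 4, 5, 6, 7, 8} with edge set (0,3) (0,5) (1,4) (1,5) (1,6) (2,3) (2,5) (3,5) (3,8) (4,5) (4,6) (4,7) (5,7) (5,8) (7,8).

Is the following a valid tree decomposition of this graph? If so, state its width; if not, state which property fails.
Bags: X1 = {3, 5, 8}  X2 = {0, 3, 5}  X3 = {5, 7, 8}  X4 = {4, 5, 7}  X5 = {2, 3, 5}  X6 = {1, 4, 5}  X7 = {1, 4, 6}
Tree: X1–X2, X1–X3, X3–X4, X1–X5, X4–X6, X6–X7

Every vertex of G appears in some bag (union = {0, 1, 2, 3, 4, 5, 6, 7, 8}); every edge is covered by a bag; and for each vertex v the set of bags containing v is connected in the bag tree. The decomposition is therefore valid. The largest bag has 3 vertices, so the width is 2.

Yes; width 2.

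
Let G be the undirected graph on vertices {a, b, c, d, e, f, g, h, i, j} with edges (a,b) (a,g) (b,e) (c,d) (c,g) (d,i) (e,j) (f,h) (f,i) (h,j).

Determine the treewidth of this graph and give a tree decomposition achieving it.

Treewidth 2.
Bags: B1 = {d, f, i}  B2 = {d, f, h}  B3 = {d, h, j}  B4 = {d, e, j}  B5 = {b, d, e}  B6 = {a, b, d}  B7 = {a, d, g}  B8 = {c, d, g}
Tree: B1–B2, B2–B3, B3–B4, B4–B5, B5–B6, B6–B7, B7–B8

The largest bag has 3 vertices, giving width 2; this decomposition certifies tw(G) ≤ 2. For the lower bound, G contains the cycle d–i–f–h–j–e–b–a–g–c–d, so G is not a forest; only forests have treewidth ≤ 1, hence tw(G) ≥ 2. The upper and lower bounds meet at 2, so that is the treewidth.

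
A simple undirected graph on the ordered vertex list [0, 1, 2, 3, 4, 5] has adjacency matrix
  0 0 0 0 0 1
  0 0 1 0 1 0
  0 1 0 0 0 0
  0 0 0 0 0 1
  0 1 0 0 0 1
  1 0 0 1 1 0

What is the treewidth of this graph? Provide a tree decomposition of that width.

Every bag has size at most 2, so the width is 2 − 1 = 1 and tw(G) ≤ 1. G has an edge, so its treewidth is at least 1. Therefore the treewidth is 1.

Treewidth 1.
One optimal decomposition is:
Bags: B1 = {4, 5}  B2 = {1, 4}  B3 = {1, 2}  B4 = {3, 5}  B5 = {0, 5}
Tree: B1–B2, B2–B3, B1–B4, B4–B5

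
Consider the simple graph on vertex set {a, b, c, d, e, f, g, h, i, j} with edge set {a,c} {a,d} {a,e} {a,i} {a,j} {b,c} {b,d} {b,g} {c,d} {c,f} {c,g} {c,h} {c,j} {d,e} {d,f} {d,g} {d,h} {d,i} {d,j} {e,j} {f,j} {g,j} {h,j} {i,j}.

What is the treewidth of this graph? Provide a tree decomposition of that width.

Each bag holds 4 vertices, so the decomposition has width 3, which upper-bounds the treewidth. Conversely, {a, d, e, j} is a clique of size 4, and the vertices of any clique must share a bag in every tree decomposition; so some bag has ≥ 4 vertices and tw(G) ≥ 3. Combining the bounds, tw(G) = 3.

Treewidth 3.
Bags: B1 = {c, d, g, j}  B2 = {c, d, f, j}  B3 = {a, c, d, j}  B4 = {a, d, i, j}  B5 = {b, c, d, g}  B6 = {a, d, e, j}  B7 = {c, d, h, j}
Tree: B1–B2, B2–B3, B3–B4, B1–B5, B4–B6, B3–B7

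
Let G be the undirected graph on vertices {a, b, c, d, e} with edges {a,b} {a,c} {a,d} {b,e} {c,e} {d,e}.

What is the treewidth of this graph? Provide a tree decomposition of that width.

The largest bag has 3 vertices, giving width 2; this decomposition certifies tw(G) ≤ 2. For the lower bound, G contains the cycle d–a–b–e–d, so G is not a forest; only forests have treewidth ≤ 1, hence tw(G) ≥ 2. Therefore the treewidth is 2.

Treewidth 2.
One such decomposition:
Bags: B1 = {a, d, e}  B2 = {a, b, e}  B3 = {a, c, e}
Tree: B1–B2, B2–B3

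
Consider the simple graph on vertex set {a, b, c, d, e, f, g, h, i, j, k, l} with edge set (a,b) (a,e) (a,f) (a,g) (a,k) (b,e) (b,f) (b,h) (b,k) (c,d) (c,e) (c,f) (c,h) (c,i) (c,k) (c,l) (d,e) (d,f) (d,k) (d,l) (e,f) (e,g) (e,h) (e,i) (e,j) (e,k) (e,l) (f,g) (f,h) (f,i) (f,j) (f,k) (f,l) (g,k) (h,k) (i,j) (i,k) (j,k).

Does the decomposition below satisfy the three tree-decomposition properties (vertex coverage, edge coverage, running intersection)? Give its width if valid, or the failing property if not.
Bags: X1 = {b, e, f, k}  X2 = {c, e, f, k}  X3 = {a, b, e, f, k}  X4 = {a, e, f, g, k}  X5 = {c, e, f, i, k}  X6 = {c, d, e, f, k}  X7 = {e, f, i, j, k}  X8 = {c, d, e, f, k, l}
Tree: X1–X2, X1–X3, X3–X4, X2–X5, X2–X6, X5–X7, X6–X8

No — vertex h appears in no bag.

A tree decomposition must satisfy three properties: every vertex lies in some bag; for every edge, both endpoints lie together in some bag; and for every vertex, the bags containing it form a connected subtree. Here vertex h appears in no bag, so the decomposition is invalid.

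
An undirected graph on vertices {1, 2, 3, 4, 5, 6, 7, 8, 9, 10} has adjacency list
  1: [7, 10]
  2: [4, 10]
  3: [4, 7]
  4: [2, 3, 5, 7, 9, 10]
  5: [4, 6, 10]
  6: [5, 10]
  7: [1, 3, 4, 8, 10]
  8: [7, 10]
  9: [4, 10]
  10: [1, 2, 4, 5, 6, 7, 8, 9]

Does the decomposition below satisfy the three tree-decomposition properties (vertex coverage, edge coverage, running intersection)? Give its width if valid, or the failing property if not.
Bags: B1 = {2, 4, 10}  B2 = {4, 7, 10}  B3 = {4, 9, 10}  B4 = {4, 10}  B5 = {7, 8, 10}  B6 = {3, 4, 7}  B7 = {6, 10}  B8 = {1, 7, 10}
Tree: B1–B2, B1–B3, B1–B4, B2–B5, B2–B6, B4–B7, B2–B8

A tree decomposition must satisfy three properties: every vertex lies in some bag; for every edge, both endpoints lie together in some bag; and for every vertex, the bags containing it form a connected subtree. Here vertex 5 appears in no bag, so the decomposition is invalid.

No — vertex 5 appears in no bag.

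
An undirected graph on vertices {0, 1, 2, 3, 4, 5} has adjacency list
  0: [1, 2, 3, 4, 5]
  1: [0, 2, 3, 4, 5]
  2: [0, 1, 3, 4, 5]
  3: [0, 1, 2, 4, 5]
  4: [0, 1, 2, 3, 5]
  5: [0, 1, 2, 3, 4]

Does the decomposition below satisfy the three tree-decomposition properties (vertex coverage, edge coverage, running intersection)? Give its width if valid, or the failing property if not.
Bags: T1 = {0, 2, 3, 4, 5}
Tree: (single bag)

A tree decomposition must satisfy three properties: every vertex lies in some bag; for every edge, both endpoints lie together in some bag; and for every vertex, the bags containing it form a connected subtree. Here vertex 1 appears in no bag, so the decomposition is invalid.

No — vertex 1 appears in no bag.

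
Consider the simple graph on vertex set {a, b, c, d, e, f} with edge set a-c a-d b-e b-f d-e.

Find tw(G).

1

A width-1 tree decomposition is:
Bags: B1 = {b, f}  B2 = {b, e}  B3 = {d, e}  B4 = {a, d}  B5 = {a, c}
Tree: B1–B2, B2–B3, B3–B4, B4–B5
Every bag has size at most 2, so the width is 2 − 1 = 1 and tw(G) ≤ 1. Since G has at least one edge (e.g. f–b), it is not an edgeless graph, so tw(G) ≥ 1. The upper and lower bounds meet at 1, so that is the treewidth.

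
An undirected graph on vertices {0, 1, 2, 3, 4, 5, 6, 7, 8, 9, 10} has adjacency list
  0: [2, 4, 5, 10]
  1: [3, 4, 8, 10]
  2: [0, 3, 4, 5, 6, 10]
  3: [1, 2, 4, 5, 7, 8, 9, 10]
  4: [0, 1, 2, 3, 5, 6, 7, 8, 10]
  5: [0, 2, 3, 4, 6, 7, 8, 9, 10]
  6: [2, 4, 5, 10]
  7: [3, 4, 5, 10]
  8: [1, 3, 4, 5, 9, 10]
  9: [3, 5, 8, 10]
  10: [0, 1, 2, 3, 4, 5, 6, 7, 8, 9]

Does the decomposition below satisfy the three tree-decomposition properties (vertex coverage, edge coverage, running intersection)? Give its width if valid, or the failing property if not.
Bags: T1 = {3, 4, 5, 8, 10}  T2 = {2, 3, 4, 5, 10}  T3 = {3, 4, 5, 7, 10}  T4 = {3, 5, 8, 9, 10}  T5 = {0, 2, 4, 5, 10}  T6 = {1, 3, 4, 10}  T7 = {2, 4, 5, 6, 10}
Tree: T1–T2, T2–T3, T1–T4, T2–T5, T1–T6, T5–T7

No — edge (8,1) lies in no bag.

A tree decomposition must satisfy three properties: every vertex lies in some bag; for every edge, both endpoints lie together in some bag; and for every vertex, the bags containing it form a connected subtree. Here edge (8,1) lies in no bag, so the decomposition is invalid.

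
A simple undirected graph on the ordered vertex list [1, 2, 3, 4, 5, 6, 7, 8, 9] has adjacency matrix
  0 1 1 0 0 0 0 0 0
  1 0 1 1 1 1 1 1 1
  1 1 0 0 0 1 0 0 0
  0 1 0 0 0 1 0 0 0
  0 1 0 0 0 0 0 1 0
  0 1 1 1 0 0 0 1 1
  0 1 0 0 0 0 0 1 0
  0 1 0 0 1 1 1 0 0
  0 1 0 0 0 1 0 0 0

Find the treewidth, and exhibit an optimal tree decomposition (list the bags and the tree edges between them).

Each bag holds 3 vertices, so the decomposition has width 2, which upper-bounds the treewidth. For the lower bound, the 3 vertices {1, 2, 3} are pairwise adjacent, and any tree decomposition puts a clique entirely inside one bag — forcing width ≥ 2. Hence tw(G) = 2 exactly.

Treewidth 2.
One optimal decomposition is:
Bags: B1 = {2, 3, 6}  B2 = {2, 6, 8}  B3 = {2, 4, 6}  B4 = {2, 7, 8}  B5 = {2, 6, 9}  B6 = {2, 5, 8}  B7 = {1, 2, 3}
Tree: B1–B2, B2–B3, B2–B4, B1–B5, B2–B6, B1–B7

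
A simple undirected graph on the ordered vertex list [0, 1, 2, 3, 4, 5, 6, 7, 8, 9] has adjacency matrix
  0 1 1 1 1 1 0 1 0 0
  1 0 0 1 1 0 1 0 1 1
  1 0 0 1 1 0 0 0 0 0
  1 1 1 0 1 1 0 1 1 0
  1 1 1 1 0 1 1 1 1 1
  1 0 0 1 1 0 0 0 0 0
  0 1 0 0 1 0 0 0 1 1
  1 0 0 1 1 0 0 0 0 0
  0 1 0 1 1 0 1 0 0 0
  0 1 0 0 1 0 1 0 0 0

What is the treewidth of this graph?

3

A width-3 tree decomposition is:
Bags: B1 = {0, 2, 3, 4}  B2 = {0, 1, 3, 4}  B3 = {1, 3, 4, 8}  B4 = {0, 3, 4, 7}  B5 = {0, 3, 4, 5}  B6 = {1, 4, 6, 8}  B7 = {1, 4, 6, 9}
Tree: B1–B2, B2–B3, B2–B4, B1–B5, B3–B6, B6–B7
Each bag holds 4 vertices, so the decomposition has width 3, which upper-bounds the treewidth. For the lower bound, the 4 vertices {1, 4, 6, 9} are pairwise adjacent, and any tree decomposition puts a clique entirely inside one bag — forcing width ≥ 3. Combining the bounds, tw(G) = 3.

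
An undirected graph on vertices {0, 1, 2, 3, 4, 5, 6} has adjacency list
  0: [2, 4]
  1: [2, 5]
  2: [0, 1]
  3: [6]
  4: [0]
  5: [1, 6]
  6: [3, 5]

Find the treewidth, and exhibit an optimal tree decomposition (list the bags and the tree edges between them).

The largest bag has 2 vertices, giving width 1; this decomposition certifies tw(G) ≤ 1. G has an edge, so its treewidth is at least 1. Combining the bounds, tw(G) = 1.

Treewidth 1.
One such decomposition:
Bags: B1 = {0, 4}  B2 = {0, 2}  B3 = {1, 2}  B4 = {1, 5}  B5 = {5, 6}  B6 = {3, 6}
Tree: B1–B2, B2–B3, B3–B4, B4–B5, B5–B6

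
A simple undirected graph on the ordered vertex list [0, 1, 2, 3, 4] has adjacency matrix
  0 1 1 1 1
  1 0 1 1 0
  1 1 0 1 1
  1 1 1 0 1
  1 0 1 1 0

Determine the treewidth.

3

A width-3 tree decomposition is:
Bags: B1 = {0, 1, 2, 3}  B2 = {0, 2, 3, 4}
Tree: B1–B2
The largest bag has 4 vertices, giving width 3; this decomposition certifies tw(G) ≤ 3. On the other hand G contains the 4-clique {0, 1, 2, 3}. A clique must lie in a single bag of any decomposition, so no decomposition can have width below 3. Hence tw(G) = 3 exactly.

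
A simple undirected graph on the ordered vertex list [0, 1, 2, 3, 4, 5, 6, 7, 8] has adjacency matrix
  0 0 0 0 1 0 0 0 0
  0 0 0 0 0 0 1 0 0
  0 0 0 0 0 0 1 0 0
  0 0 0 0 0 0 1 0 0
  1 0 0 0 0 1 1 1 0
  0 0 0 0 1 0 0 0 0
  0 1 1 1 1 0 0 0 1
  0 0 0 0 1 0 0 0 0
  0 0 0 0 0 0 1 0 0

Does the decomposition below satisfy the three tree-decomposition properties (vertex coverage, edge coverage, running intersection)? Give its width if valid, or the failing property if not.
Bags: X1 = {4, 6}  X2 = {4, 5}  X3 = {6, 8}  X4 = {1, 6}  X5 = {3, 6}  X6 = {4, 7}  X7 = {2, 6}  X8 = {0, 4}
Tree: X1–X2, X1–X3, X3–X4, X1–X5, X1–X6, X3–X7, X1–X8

Vertex coverage: the bags together contain {0, 1, 2, 3, 4, 5, 6, 7, 8}, the full vertex set. Edge coverage: each edge of G has both endpoints in at least one bag. Running intersection: for every vertex, the bags containing it form a connected subtree. All three properties hold, so this is a valid tree decomposition of width max|bag| − 1 = 1, and hence tw(G) ≤ 1.

Yes; width 1.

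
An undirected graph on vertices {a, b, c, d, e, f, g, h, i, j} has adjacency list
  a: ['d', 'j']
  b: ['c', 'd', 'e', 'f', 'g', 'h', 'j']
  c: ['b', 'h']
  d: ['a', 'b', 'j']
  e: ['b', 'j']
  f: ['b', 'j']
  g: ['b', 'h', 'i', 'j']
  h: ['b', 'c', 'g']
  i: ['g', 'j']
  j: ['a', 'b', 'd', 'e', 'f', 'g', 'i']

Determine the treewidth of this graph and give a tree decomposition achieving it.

The largest bag has 3 vertices, giving width 2; this decomposition certifies tw(G) ≤ 2. Conversely, {a, d, j} is a clique of size 3, and the vertices of any clique must share a bag in every tree decomposition; so some bag has ≥ 3 vertices and tw(G) ≥ 2. The upper and lower bounds meet at 2, so that is the treewidth.

Treewidth 2.
Bags: B1 = {b, g, j}  B2 = {b, f, j}  B3 = {b, d, j}  B4 = {g, i, j}  B5 = {b, g, h}  B6 = {b, c, h}  B7 = {b, e, j}  B8 = {a, d, j}
Tree: B1–B2, B1–B3, B1–B4, B1–B5, B5–B6, B3–B7, B3–B8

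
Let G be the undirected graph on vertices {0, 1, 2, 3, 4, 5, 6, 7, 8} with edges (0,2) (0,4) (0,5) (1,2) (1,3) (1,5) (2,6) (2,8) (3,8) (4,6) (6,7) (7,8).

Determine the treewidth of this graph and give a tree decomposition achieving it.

Treewidth 3.
One optimal decomposition is:
Bags: B1 = {3, 6, 7, 8}  B2 = {2, 3, 6, 8}  B3 = {1, 2, 3, 6}  B4 = {1, 2, 4, 6}  B5 = {0, 1, 2, 4}  B6 = {0, 1, 4, 5}
Tree: B1–B2, B2–B3, B3–B4, B4–B5, B5–B6

The largest bag has 4 vertices, giving width 3; this decomposition certifies tw(G) ≤ 3. For the lower bound: the 4 vertex sets {3,7,8}, {6}, {2}, {0,1,4,5} are disjoint, each induces a connected subgraph, and every pair is joined by at least one edge of G. Contracting each set to a single vertex therefore yields K_{4} as a minor, and since treewidth is minor-monotone, tw(G) ≥ tw(K_{4}) = 3. Hence tw(G) = 3 exactly.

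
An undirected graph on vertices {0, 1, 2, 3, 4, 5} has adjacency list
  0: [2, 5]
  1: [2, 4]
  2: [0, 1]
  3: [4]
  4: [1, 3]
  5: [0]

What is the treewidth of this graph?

A width-1 tree decomposition is:
Bags: B1 = {3, 4}  B2 = {1, 4}  B3 = {1, 2}  B4 = {0, 2}  B5 = {0, 5}
Tree: B1–B2, B2–B3, B3–B4, B4–B5
Every bag has size at most 2, so the width is 2 − 1 = 1 and tw(G) ≤ 1. Since G has at least one edge (e.g. 3–4), it is not an edgeless graph, so tw(G) ≥ 1. Combining the bounds, tw(G) = 1.

1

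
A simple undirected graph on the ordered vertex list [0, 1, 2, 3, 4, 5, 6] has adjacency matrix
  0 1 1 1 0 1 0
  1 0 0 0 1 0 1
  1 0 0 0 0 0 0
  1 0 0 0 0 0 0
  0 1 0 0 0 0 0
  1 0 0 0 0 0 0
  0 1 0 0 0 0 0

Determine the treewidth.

1

A width-1 tree decomposition is:
Bags: B1 = {0, 3}  B2 = {0, 5}  B3 = {0, 1}  B4 = {1, 6}  B5 = {1, 4}  B6 = {0, 2}
Tree: B1–B2, B2–B3, B3–B4, B3–B5, B1–B6
The largest bag has 2 vertices, giving width 1; this decomposition certifies tw(G) ≤ 1. Any graph with an edge has treewidth ≥ 1, and G has the edge 0–3. The upper and lower bounds meet at 1, so that is the treewidth.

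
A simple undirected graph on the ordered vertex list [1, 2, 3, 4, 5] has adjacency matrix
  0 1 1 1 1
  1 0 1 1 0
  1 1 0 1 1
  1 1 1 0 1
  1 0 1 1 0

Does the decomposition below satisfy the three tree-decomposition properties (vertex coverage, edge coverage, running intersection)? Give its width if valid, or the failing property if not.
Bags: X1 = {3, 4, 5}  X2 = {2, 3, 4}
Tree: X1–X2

A tree decomposition must satisfy three properties: every vertex lies in some bag; for every edge, both endpoints lie together in some bag; and for every vertex, the bags containing it form a connected subtree. Here vertex 1 appears in no bag, so the decomposition is invalid.

No — vertex 1 appears in no bag.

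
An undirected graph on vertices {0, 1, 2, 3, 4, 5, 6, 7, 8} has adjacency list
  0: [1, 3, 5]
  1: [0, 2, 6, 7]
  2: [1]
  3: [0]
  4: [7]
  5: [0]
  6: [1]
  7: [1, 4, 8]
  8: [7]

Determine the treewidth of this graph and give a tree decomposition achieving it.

Treewidth 1.
One optimal decomposition is:
Bags: B1 = {1, 7}  B2 = {1, 2}  B3 = {0, 1}  B4 = {1, 6}  B5 = {7, 8}  B6 = {4, 7}  B7 = {0, 5}  B8 = {0, 3}
Tree: B1–B2, B2–B3, B1–B4, B1–B5, B5–B6, B3–B7, B3–B8

Each bag holds 2 vertices, so the decomposition has width 1, which upper-bounds the treewidth. Since G has at least one edge (e.g. 7–1), it is not an edgeless graph, so tw(G) ≥ 1. The upper and lower bounds meet at 1, so that is the treewidth.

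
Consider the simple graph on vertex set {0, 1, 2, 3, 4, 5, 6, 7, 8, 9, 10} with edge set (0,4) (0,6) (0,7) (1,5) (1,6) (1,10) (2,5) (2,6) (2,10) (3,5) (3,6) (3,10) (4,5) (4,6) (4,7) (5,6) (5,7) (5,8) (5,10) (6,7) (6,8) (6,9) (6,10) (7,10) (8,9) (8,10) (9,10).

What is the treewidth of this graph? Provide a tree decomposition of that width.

Each bag holds 4 vertices, so the decomposition has width 3, which upper-bounds the treewidth. For the lower bound, the 4 vertices {0, 4, 6, 7} are pairwise adjacent, and any tree decomposition puts a clique entirely inside one bag — forcing width ≥ 3. Therefore the treewidth is 3.

Treewidth 3.
One such decomposition:
Bags: B1 = {2, 5, 6, 10}  B2 = {5, 6, 7, 10}  B3 = {4, 5, 6, 7}  B4 = {0, 4, 6, 7}  B5 = {1, 5, 6, 10}  B6 = {3, 5, 6, 10}  B7 = {5, 6, 8, 10}  B8 = {6, 8, 9, 10}
Tree: B1–B2, B2–B3, B3–B4, B1–B5, B5–B6, B1–B7, B7–B8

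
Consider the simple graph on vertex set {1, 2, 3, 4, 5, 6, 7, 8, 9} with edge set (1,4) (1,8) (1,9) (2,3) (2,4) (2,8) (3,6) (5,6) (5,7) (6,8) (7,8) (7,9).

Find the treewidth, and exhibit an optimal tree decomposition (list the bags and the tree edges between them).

Each bag holds 4 vertices, so the decomposition has width 3, which upper-bounds the treewidth. For the lower bound: the 4 vertex sets {5,7,9}, {6}, {8}, {1,2,3,4} are disjoint, each induces a connected subgraph, and every pair is joined by at least one edge of G. Contracting each set to a single vertex therefore yields K_{4} as a minor, and since treewidth is minor-monotone, tw(G) ≥ tw(K_{4}) = 3. Therefore the treewidth is 3.

Treewidth 3.
Bags: B1 = {5, 6, 7, 9}  B2 = {6, 7, 8, 9}  B3 = {1, 6, 8, 9}  B4 = {1, 3, 6, 8}  B5 = {1, 2, 3, 8}  B6 = {1, 2, 3, 4}
Tree: B1–B2, B2–B3, B3–B4, B4–B5, B5–B6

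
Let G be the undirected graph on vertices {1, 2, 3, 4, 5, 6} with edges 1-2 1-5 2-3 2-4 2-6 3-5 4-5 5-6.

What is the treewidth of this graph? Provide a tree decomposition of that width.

Treewidth 2.
One such decomposition:
Bags: B1 = {1, 2, 5}  B2 = {2, 4, 5}  B3 = {2, 5, 6}  B4 = {2, 3, 5}
Tree: B1–B2, B2–B3, B3–B4

Each bag holds 3 vertices, so the decomposition has width 2, which upper-bounds the treewidth. The edges 5–1–2–4–5 form a cycle, so G is not a tree and its treewidth is at least 2. Combining the bounds, tw(G) = 2.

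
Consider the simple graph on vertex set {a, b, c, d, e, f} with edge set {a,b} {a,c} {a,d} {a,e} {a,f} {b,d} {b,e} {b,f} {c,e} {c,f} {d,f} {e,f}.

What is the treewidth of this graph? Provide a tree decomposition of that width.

Each bag holds 4 vertices, so the decomposition has width 3, which upper-bounds the treewidth. Conversely, {a, b, d, f} is a clique of size 4, and the vertices of any clique must share a bag in every tree decomposition; so some bag has ≥ 4 vertices and tw(G) ≥ 3. Combining the bounds, tw(G) = 3.

Treewidth 3.
Bags: B1 = {a, b, e, f}  B2 = {a, c, e, f}  B3 = {a, b, d, f}
Tree: B1–B2, B1–B3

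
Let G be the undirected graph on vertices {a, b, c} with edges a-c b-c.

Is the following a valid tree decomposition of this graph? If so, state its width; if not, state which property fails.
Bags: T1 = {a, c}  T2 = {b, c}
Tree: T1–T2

Yes; width 1.

Every vertex of G appears in some bag (union = {a, b, c}); every edge is covered by a bag; and for each vertex v the set of bags containing v is connected in the bag tree. The decomposition is therefore valid. The largest bag has 2 vertices, so the width is 1.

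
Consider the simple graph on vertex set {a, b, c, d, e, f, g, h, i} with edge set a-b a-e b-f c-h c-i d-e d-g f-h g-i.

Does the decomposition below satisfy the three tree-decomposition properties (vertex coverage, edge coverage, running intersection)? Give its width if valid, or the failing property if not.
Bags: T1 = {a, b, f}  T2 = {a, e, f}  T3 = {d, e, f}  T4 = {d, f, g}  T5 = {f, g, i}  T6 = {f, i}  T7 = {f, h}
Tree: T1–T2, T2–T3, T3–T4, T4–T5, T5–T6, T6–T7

A tree decomposition must satisfy three properties: every vertex lies in some bag; for every edge, both endpoints lie together in some bag; and for every vertex, the bags containing it form a connected subtree. Here vertex c appears in no bag, so the decomposition is invalid.

No — vertex c appears in no bag.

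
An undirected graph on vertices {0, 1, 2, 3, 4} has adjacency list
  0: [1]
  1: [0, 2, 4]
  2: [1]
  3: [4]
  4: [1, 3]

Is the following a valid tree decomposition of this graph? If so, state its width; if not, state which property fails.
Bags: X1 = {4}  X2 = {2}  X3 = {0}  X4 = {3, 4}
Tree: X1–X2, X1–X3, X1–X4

A tree decomposition must satisfy three properties: every vertex lies in some bag; for every edge, both endpoints lie together in some bag; and for every vertex, the bags containing it form a connected subtree. Here vertex 1 appears in no bag, so the decomposition is invalid.

No — vertex 1 appears in no bag.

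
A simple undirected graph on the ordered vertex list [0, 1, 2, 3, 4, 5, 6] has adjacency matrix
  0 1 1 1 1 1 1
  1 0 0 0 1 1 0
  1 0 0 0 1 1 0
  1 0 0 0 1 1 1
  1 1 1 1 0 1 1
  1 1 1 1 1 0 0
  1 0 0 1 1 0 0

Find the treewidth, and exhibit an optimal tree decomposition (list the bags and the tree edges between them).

Treewidth 3.
Bags: B1 = {0, 3, 4, 6}  B2 = {0, 3, 4, 5}  B3 = {0, 1, 4, 5}  B4 = {0, 2, 4, 5}
Tree: B1–B2, B2–B3, B2–B4

Each bag holds 4 vertices, so the decomposition has width 3, which upper-bounds the treewidth. For the lower bound, the 4 vertices {0, 1, 4, 5} are pairwise adjacent, and any tree decomposition puts a clique entirely inside one bag — forcing width ≥ 3. Therefore the treewidth is 3.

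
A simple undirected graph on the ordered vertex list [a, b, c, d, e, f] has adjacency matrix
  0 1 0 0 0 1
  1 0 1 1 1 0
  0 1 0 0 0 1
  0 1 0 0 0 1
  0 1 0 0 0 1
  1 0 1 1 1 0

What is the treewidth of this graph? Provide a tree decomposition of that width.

Each bag holds 3 vertices, so the decomposition has width 2, which upper-bounds the treewidth. For the lower bound, G contains the cycle b–e–f–d–b, so G is not a forest; only forests have treewidth ≤ 1, hence tw(G) ≥ 2. Hence tw(G) = 2 exactly.

Treewidth 2.
One such decomposition:
Bags: B1 = {b, e, f}  B2 = {b, d, f}  B3 = {a, b, f}  B4 = {b, c, f}
Tree: B1–B2, B2–B3, B3–B4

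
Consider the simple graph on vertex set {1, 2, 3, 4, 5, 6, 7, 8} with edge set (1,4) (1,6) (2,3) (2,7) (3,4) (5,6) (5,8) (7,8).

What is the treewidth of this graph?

A width-2 tree decomposition is:
Bags: B1 = {5, 7, 8}  B2 = {5, 6, 7}  B3 = {1, 6, 7}  B4 = {1, 4, 7}  B5 = {3, 4, 7}  B6 = {2, 3, 7}
Tree: B1–B2, B2–B3, B3–B4, B4–B5, B5–B6
The largest bag has 3 vertices, giving width 2; this decomposition certifies tw(G) ≤ 2. Since 7–8–5–6–1–4–3–2–7 is a cycle in G, G is not acyclic. Forests are exactly the graphs of treewidth ≤ 1, so tw(G) ≥ 2. Combining the bounds, tw(G) = 2.

2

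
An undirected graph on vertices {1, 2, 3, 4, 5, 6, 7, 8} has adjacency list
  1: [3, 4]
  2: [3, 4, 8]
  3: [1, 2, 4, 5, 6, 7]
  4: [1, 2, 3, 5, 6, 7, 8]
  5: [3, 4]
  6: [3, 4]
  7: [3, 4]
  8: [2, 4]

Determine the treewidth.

2

A width-2 tree decomposition is:
Bags: B1 = {3, 4, 6}  B2 = {3, 4, 7}  B3 = {2, 3, 4}  B4 = {1, 3, 4}  B5 = {3, 4, 5}  B6 = {2, 4, 8}
Tree: B1–B2, B2–B3, B1–B4, B3–B5, B3–B6
Every bag has size at most 3, so the width is 3 − 1 = 2 and tw(G) ≤ 2. On the other hand G contains the 3-clique {2, 4, 8}. A clique must lie in a single bag of any decomposition, so no decomposition can have width below 2. Hence tw(G) = 2 exactly.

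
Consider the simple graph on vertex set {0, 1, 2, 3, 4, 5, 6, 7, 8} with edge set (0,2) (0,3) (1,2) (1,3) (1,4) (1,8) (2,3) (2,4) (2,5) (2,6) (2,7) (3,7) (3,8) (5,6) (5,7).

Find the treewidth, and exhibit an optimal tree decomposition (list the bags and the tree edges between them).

Each bag holds 3 vertices, so the decomposition has width 2, which upper-bounds the treewidth. For the lower bound, the 3 vertices {1, 3, 8} are pairwise adjacent, and any tree decomposition puts a clique entirely inside one bag — forcing width ≥ 2. Therefore the treewidth is 2.

Treewidth 2.
One optimal decomposition is:
Bags: B1 = {2, 5, 7}  B2 = {2, 3, 7}  B3 = {0, 2, 3}  B4 = {1, 2, 3}  B5 = {2, 5, 6}  B6 = {1, 3, 8}  B7 = {1, 2, 4}
Tree: B1–B2, B2–B3, B3–B4, B1–B5, B4–B6, B4–B7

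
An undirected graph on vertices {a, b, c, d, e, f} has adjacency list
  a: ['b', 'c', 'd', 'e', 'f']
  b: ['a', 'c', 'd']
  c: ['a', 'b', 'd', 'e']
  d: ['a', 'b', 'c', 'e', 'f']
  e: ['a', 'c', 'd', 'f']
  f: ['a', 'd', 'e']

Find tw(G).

A width-3 tree decomposition is:
Bags: B1 = {a, c, d, e}  B2 = {a, b, c, d}  B3 = {a, d, e, f}
Tree: B1–B2, B1–B3
The largest bag has 4 vertices, giving width 3; this decomposition certifies tw(G) ≤ 3. Conversely, {a, c, d, e} is a clique of size 4, and the vertices of any clique must share a bag in every tree decomposition; so some bag has ≥ 4 vertices and tw(G) ≥ 3. Combining the bounds, tw(G) = 3.

3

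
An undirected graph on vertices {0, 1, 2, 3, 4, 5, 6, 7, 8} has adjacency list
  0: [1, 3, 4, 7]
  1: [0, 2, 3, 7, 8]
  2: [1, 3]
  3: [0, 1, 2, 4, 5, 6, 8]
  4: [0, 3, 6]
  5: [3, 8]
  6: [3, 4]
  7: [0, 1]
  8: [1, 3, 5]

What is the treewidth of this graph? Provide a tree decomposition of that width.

Treewidth 2.
Bags: B1 = {0, 1, 3}  B2 = {0, 3, 4}  B3 = {0, 1, 7}  B4 = {1, 3, 8}  B5 = {3, 4, 6}  B6 = {1, 2, 3}  B7 = {3, 5, 8}
Tree: B1–B2, B1–B3, B1–B4, B2–B5, B1–B6, B4–B7

The largest bag has 3 vertices, giving width 2; this decomposition certifies tw(G) ≤ 2. On the other hand G contains the 3-clique {0, 1, 3}. A clique must lie in a single bag of any decomposition, so no decomposition can have width below 2. The upper and lower bounds meet at 2, so that is the treewidth.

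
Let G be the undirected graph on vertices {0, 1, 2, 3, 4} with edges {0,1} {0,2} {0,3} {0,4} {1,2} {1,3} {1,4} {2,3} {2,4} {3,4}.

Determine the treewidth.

4

A width-4 tree decomposition is:
Bags: B1 = {0, 1, 2, 3, 4}
Tree: (single bag)
A single bag containing all 5 vertices is trivially a valid decomposition of width 4. For the lower bound, the 5 vertices {0, 1, 2, 3, 4} are pairwise adjacent, and any tree decomposition puts a clique entirely inside one bag — forcing width ≥ 4. The upper and lower bounds meet at 4, so that is the treewidth.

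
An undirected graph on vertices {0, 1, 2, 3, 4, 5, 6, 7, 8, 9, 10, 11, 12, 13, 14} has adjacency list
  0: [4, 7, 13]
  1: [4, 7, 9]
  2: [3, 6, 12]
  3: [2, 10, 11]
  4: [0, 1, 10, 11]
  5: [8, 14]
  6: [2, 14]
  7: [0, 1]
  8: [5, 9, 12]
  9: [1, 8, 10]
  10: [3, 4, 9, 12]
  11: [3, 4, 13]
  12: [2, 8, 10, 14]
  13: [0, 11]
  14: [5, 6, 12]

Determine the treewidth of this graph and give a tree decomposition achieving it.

Each bag holds 4 vertices, so the decomposition has width 3, which upper-bounds the treewidth. For the lower bound: the 4 vertex sets {0,7,13}, {1}, {4}, {3,9,10,11} are disjoint, each induces a connected subgraph, and every pair is joined by at least one edge of G. Contracting each set to a single vertex therefore yields K_{4} as a minor, and since treewidth is minor-monotone, tw(G) ≥ tw(K_{4}) = 3. Therefore the treewidth is 3.

Treewidth 3.
One such decomposition:
Bags: B1 = {0, 1, 7, 13}  B2 = {0, 1, 4, 13}  B3 = {1, 4, 11, 13}  B4 = {1, 4, 9, 11}  B5 = {4, 9, 10, 11}  B6 = {3, 9, 10, 11}  B7 = {3, 8, 9, 10}  B8 = {3, 8, 10, 12}  B9 = {2, 3, 8, 12}  B10 = {2, 5, 8, 12}  B11 = {2, 5, 12, 14}  B12 = {2, 5, 6, 14}
Tree: B1–B2, B2–B3, B3–B4, B4–B5, B5–B6, B6–B7, B7–B8, B8–B9, B9–B10, B10–B11, B11–B12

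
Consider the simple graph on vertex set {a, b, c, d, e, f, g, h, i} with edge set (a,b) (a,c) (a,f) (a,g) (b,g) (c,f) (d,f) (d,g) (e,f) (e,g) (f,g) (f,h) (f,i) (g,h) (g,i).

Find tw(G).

2

A width-2 tree decomposition is:
Bags: B1 = {a, f, g}  B2 = {a, b, g}  B3 = {e, f, g}  B4 = {f, g, h}  B5 = {f, g, i}  B6 = {d, f, g}  B7 = {a, c, f}
Tree: B1–B2, B1–B3, B3–B4, B3–B5, B3–B6, B1–B7
The largest bag has 3 vertices, giving width 2; this decomposition certifies tw(G) ≤ 2. Conversely, {d, f, g} is a clique of size 3, and the vertices of any clique must share a bag in every tree decomposition; so some bag has ≥ 3 vertices and tw(G) ≥ 2. Combining the bounds, tw(G) = 2.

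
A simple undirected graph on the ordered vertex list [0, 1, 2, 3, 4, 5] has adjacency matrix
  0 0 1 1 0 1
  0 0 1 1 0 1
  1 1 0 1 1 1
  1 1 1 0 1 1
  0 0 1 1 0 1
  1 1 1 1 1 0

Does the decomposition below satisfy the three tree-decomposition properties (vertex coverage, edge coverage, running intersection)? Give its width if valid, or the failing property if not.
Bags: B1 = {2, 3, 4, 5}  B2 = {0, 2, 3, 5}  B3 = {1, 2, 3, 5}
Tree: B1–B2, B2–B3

Vertex coverage: the bags together contain {0, 1, 2, 3, 4, 5}, the full vertex set. Edge coverage: each edge of G has both endpoints in at least one bag. Running intersection: for every vertex, the bags containing it form a connected subtree. All three properties hold, so this is a valid tree decomposition of width max|bag| − 1 = 3, and hence tw(G) ≤ 3.

Yes; width 3.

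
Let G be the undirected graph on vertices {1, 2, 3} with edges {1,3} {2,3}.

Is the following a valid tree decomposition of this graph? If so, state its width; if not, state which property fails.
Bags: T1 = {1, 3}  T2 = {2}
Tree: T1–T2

No — edge (3,2) lies in no bag.

A tree decomposition must satisfy three properties: every vertex lies in some bag; for every edge, both endpoints lie together in some bag; and for every vertex, the bags containing it form a connected subtree. Here edge (3,2) lies in no bag, so the decomposition is invalid.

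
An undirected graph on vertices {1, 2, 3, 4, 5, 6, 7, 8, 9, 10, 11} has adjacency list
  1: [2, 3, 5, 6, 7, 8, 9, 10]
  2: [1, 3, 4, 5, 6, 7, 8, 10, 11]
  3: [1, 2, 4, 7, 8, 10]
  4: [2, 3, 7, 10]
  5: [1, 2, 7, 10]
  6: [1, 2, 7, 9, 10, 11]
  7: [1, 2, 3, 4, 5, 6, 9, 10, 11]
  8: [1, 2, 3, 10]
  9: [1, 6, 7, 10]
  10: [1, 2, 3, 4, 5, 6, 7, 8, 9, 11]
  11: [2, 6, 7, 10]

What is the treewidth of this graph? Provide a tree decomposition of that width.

Treewidth 4.
One optimal decomposition is:
Bags: B1 = {1, 2, 6, 7, 10}  B2 = {1, 2, 3, 7, 10}  B3 = {1, 6, 7, 9, 10}  B4 = {2, 3, 4, 7, 10}  B5 = {2, 6, 7, 10, 11}  B6 = {1, 2, 3, 8, 10}  B7 = {1, 2, 5, 7, 10}
Tree: B1–B2, B1–B3, B2–B4, B1–B5, B2–B6, B2–B7

Every bag has size at most 5, so the width is 5 − 1 = 4 and tw(G) ≤ 4. Conversely, {1, 6, 7, 9, 10} is a clique of size 5, and the vertices of any clique must share a bag in every tree decomposition; so some bag has ≥ 5 vertices and tw(G) ≥ 4. Hence tw(G) = 4 exactly.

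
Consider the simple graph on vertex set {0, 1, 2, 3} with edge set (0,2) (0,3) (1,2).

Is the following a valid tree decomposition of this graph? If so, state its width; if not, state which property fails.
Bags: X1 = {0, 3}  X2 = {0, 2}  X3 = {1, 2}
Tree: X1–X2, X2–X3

Vertex coverage: the bags together contain {0, 1, 2, 3}, the full vertex set. Edge coverage: each edge of G has both endpoints in at least one bag. Running intersection: for every vertex, the bags containing it form a connected subtree. All three properties hold, so this is a valid tree decomposition of width max|bag| − 1 = 1, and hence tw(G) ≤ 1.

Yes; width 1.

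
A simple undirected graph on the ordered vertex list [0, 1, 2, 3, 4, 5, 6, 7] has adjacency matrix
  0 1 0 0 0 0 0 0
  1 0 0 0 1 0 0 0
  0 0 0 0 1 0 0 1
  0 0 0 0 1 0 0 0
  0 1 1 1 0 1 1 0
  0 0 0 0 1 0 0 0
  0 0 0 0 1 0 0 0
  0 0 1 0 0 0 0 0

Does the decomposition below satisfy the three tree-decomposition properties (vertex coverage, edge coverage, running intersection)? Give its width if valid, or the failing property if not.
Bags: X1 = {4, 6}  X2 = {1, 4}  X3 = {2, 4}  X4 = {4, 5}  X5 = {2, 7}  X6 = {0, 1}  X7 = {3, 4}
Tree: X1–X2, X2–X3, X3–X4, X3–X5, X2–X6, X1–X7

Yes; width 1.

Checking the three conditions: (i) the bags cover all of {0, 1, 2, 3, 4, 5, 6, 7}; (ii) for each edge, some bag contains both endpoints; (iii) the bags containing any fixed vertex form a subtree. All hold, so the decomposition is valid with width 2 − 1 = 1.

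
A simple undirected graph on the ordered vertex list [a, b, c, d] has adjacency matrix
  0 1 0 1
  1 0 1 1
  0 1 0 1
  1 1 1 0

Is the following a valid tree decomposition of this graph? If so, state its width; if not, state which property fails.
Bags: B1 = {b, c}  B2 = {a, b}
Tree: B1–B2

No — vertex d appears in no bag.

A tree decomposition must satisfy three properties: every vertex lies in some bag; for every edge, both endpoints lie together in some bag; and for every vertex, the bags containing it form a connected subtree. Here vertex d appears in no bag, so the decomposition is invalid.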